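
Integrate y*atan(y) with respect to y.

y**2*atan(y)/2 - y/2 + atan(y)/2 + C

Use integration by parts with u = arctan(y), dv = y dy.
Then du = 1/(y**2 + 1) dy.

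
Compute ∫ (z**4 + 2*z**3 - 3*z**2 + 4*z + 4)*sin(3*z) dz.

-z**4*cos(3*z)/3 + 4*z**3*sin(3*z)/9 - 2*z**3*cos(3*z)/3 + 2*z**2*sin(3*z)/3 + 13*z**2*cos(3*z)/9 - 26*z*sin(3*z)/27 - 8*z*cos(3*z)/9 + 8*sin(3*z)/27 - 134*cos(3*z)/81 + C

Use integration by parts with u = z**4 + 2*z**3 - 3*z**2 + 4*z + 4, dv = sin(3*z) dz, so v = -cos(3*z)/3.
Apply parts 4 times (tabular method): alternate signs, differentiate u down to 0, integrate dv up.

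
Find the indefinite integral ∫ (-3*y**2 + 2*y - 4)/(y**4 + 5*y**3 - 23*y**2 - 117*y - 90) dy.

Factor the denominator: (y - 5)*(y + 1)*(y + 3)*(y + 6).
Partial-fraction decomposition: 124/(165*(y + 6)) - 37/(48*(y + 3)) + 3/(20*(y + 1)) - 23/(176*(y - 5)).
Integrate each term: A/(y−a) contributes A·log|y−a|.

-23*log(y - 5)/176 + 3*log(y + 1)/20 - 37*log(y + 3)/48 + 124*log(y + 6)/165 + C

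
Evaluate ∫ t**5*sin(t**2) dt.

-t**4*cos(t**2)/2 + t**2*sin(t**2) + cos(t**2) + C

Let u = t², du = 2t dt; rewrite as (1/2)∫ u^2·sin(1u) du.
Now integrate by parts 2 times.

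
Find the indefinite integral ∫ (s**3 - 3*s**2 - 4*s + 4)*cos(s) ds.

Use integration by parts with u = s**3 - 3*s**2 - 4*s + 4, dv = cos(s) ds, so v = sin(s).
Apply parts 3 times (tabular method): alternate signs, differentiate u down to 0, integrate dv up.

s**3*sin(s) - 3*s**2*sin(s) + 3*s**2*cos(s) - 10*s*sin(s) - 6*s*cos(s) + 10*sin(s) - 10*cos(s) + C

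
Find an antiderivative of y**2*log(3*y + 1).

Use integration by parts with u = log(3*y + 1), dv = y**2 dy.
Then du = 3/(3*y + 1) dy and v = y**3/3.

y**3*log(3*y + 1)/3 - y**3/9 + y**2/18 - y/27 + log(3*y + 1)/81 + C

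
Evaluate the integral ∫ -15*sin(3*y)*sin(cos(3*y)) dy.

Let u = cos(3*y), so du = (-3*sin(3*y)) dy.
Rewriting, the integral becomes 5·∫ sin(u) du = 5·-cos(u).
Substituting back, u = cos(3*y).

-5*cos(cos(3*y)) + C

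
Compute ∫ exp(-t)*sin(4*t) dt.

Let I denote the integral. Integrate by parts with u = sin(4*t), dv = exp(-t) dt, so v = -exp(-t): I = -exp(-t)*sin(4*t) + 4·∫ exp(-t)*cos(4*t) dt.
Apply parts again with u = cos(4*t), dv = exp(-t) dt: ∫ exp(-t)*cos(4*t) dt = -exp(-t)*cos(4*t) − 4·I. Substituting back brings back I: I = -exp(-t)*sin(4*t) - 4*exp(-t)*cos(4*t) − 16·I.
Solving for I: (1 + 16)·I equals the remaining terms, so I = (1/17)·(-exp(-t)*sin(4*t) - 4*exp(-t)*cos(4*t)).

-exp(-t)*sin(4*t)/17 - 4*exp(-t)*cos(4*t)/17 + C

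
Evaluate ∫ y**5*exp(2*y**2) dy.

Let u = y², du = 2y dy; rewrite as (1/2)∫ u^2·exp(2u) du.
Now integrate by parts 2 times.

(2*y**4 - 2*y**2 + 1)*exp(2*y**2)/8 + C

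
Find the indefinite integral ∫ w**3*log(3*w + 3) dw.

Use integration by parts with u = log(3*w + 3), dv = w**3 dw.
Then du = 3/(3*w + 3) dw and v = w**4/4.

w**4*log(3*w + 3)/4 - w**4/16 + w**3/12 - w**2/8 + w/4 - log(w + 1)/4 + C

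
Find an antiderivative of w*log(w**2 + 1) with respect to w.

Let u = w**2 + 1, so du = (2*w) dw.
The integral becomes (1/2)·∫ log(u) du; integrate by parts with u′=log(u), dv′=du.

w**2*log(w**2 + 1)/2 - w**2/2 + log(w**2 + 1)/2 + C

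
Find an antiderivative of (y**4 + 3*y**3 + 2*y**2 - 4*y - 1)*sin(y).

-y**4*cos(y) + 4*y**3*sin(y) - 3*y**3*cos(y) + 9*y**2*sin(y) + 10*y**2*cos(y) - 20*y*sin(y) + 22*y*cos(y) - 22*sin(y) - 19*cos(y) + C

Use integration by parts with u = y**4 + 3*y**3 + 2*y**2 - 4*y - 1, dv = sin(y) dy, so v = -cos(y).
Apply parts 4 times (tabular method): alternate signs, differentiate u down to 0, integrate dv up.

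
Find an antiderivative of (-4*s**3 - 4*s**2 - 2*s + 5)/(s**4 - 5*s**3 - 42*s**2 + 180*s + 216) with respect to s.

Factor the denominator: (s - 6)**2*(s + 1)*(s + 6).
Partial-fraction decomposition: -737/(720*(s + 6)) + 1/(35*(s + 1)) - 3029/(1008*(s - 6)) - 145/(12*(s - 6)**2).
Integrate each term; A/(s−a) gives A·log|s−a|; A/(s−a)² gives −A/(s−a).

-3029*log(s - 6)/1008 + log(s + 1)/35 - 737*log(s + 6)/720 + 145/(12*s - 72) + C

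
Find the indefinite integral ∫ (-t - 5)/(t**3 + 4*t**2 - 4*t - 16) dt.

Factor the denominator: (t - 2)*(t + 2)*(t + 4).
Partial-fraction decomposition: -1/(12*(t + 4)) + 3/(8*(t + 2)) - 7/(24*(t - 2)).
Integrate each term: A/(t−a) contributes A·log|t−a|.

-7*log(t - 2)/24 + 3*log(t + 2)/8 - log(t + 4)/12 + C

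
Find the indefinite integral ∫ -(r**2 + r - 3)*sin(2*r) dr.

r**2*cos(2*r)/2 - r*sin(2*r)/2 + r*cos(2*r)/2 - sin(2*r)/4 - 7*cos(2*r)/4 + C

Use integration by parts with u = r**2 + r - 3, dv = -sin(2*r) dr, so v = cos(2*r)/2.
Apply parts 2 times (tabular method): alternate signs, differentiate u down to 0, integrate dv up.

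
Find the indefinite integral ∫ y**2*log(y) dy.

y**3*log(y)/3 - y**3/9 + C

Use integration by parts with u = log(y), dv = y**2 dy.
Then du = 1/y dy and v = y**3/3.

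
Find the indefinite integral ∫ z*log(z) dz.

Use integration by parts with u = log(z), dv = z dz.
Then du = 1/z dz and v = z**2/2.

z**2*log(z)/2 - z**2/4 + C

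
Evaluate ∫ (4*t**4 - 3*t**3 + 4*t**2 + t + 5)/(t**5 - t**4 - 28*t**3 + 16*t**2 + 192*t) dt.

5*log(t)/192 + 24883*log(t - 4)/12544 - 443*log(t + 3)/147 + 1281*log(t + 4)/256 - 905/(224*t - 896) + C

Factor the denominator: t*(t - 4)**2*(t + 3)*(t + 4).
Partial-fraction decomposition: 1281/(256*(t + 4)) - 443/(147*(t + 3)) + 24883/(12544*(t - 4)) + 905/(224*(t - 4)**2) + 5/(192*t).
Integrate each term; A/(t−a) gives A·log|t−a|; A/(t−a)² gives −A/(t−a).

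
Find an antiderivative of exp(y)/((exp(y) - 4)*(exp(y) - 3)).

log(exp(y) - 4) - log(exp(y) - 3) + C

Let u = e^y, du = e^y dy.
The integral becomes ∫ du/((u-4)(u-3)); decompose into partial fractions.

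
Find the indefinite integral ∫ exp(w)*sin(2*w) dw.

exp(w)*sin(2*w)/5 - 2*exp(w)*cos(2*w)/5 + C

Let I denote the integral. Integrate by parts with u = sin(2*w), dv = exp(w) dw, so v = exp(w): I = exp(w)*sin(2*w) − 2·∫ exp(w)*cos(2*w) dw.
Apply parts again with u = cos(2*w), dv = exp(w) dw: ∫ exp(w)*cos(2*w) dw = exp(w)*cos(2*w) + 2·I. Substituting back brings back I: I = exp(w)*sin(2*w) - 2*exp(w)*cos(2*w) − 4·I.
Solving for I: (1 + 4)·I equals the remaining terms, so I = (1/5)·(exp(w)*sin(2*w) - 2*exp(w)*cos(2*w)).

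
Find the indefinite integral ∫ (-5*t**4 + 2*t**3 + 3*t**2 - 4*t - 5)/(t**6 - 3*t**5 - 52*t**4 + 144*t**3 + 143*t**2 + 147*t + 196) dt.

Factor the denominator: (t - 7)*(t - 4)*(t + 1)*(t + 7)*(t**2 + 1).
Partial-fraction decomposition: (9*t - 83)/(1700*(t**2 + 1)) + 12521/(46200*(t + 7)) - 1/(96*(t + 1)) + 75/(187*(t - 4)) - 747/(1120*(t - 7)).
Integrate each term; A/(t−a) gives A·log|t−a|; the (Bt+D)/(t²+p²) term gives a log and an atan.

-747*log(t - 7)/1120 + 75*log(t - 4)/187 - log(t + 1)/96 + 12521*log(t + 7)/46200 + 9*log(t**2 + 1)/3400 - 83*atan(t)/1700 + C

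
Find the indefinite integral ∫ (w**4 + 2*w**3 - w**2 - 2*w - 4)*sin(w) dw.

-w**4*cos(w) + 4*w**3*sin(w) - 2*w**3*cos(w) + 6*w**2*sin(w) + 13*w**2*cos(w) - 26*w*sin(w) + 14*w*cos(w) - 14*sin(w) - 22*cos(w) + C

Use integration by parts with u = w**4 + 2*w**3 - w**2 - 2*w - 4, dv = sin(w) dw, so v = -cos(w).
Apply parts 4 times (tabular method): alternate signs, differentiate u down to 0, integrate dv up.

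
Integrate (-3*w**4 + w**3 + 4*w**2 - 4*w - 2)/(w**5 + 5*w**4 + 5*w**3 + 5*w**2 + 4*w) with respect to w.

Factor the denominator: w*(w + 1)*(w + 4)*(w**2 + 1).
Partial-fraction decomposition: (26*w + 15)/(17*(w**2 + 1)) - 377/(102*(w + 4)) - 1/(3*(w + 1)) - 1/(2*w).
Integrate each term; A/(w−a) gives A·log|w−a|; the (Bw+D)/(w²+p²) term gives a log and an atan.

-log(w)/2 - log(w + 1)/3 - 377*log(w + 4)/102 + 13*log(w**2 + 1)/17 + 15*atan(w)/17 + C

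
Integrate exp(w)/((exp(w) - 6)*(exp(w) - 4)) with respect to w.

log(exp(w) - 6)/2 - log(exp(w) - 4)/2 + C

Let u = e^w, du = e^w dw.
The integral becomes ∫ du/((u-6)(u-4)); decompose into partial fractions.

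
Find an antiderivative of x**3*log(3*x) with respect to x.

Use integration by parts with u = log(3*x), dv = x**3 dx.
Then du = 1/x dx and v = x**4/4.

x**4*(log(x) + log(3))/4 - x**4/16 + C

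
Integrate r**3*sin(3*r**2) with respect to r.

Let u = r², du = 2r dr; rewrite as (1/2)∫ u^1·sin(3u) du.
Now integrate by parts 1 time.

-r**2*cos(3*r**2)/6 + sin(3*r**2)/18 + C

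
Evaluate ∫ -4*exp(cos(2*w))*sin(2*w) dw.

Let u = cos(2*w), so du = (-2*sin(2*w)) dw.
Rewriting, the integral becomes 2·∫ e^u du = 2·e^u.
Substituting back, u = cos(2*w).

2*exp(cos(2*w)) + C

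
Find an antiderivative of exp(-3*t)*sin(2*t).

Let I denote the integral. Integrate by parts with u = sin(2*t), dv = exp(-3*t) dt, so v = -exp(-3*t)/3: I = -exp(-3*t)*sin(2*t)/3 + (2/3)·∫ exp(-3*t)*cos(2*t) dt.
Apply parts again with u = cos(2*t), dv = exp(-3*t) dt: ∫ exp(-3*t)*cos(2*t) dt = -exp(-3*t)*cos(2*t)/3 − (2/3)·I. Substituting back brings back I: I = -exp(-3*t)*sin(2*t)/3 - 2*exp(-3*t)*cos(2*t)/9 − (4/9)·I.
Solving for I: (1 + 4/9)·I equals the remaining terms, so I = (9/13)·(-exp(-3*t)*sin(2*t)/3 - 2*exp(-3*t)*cos(2*t)/9).

-3*exp(-3*t)*sin(2*t)/13 - 2*exp(-3*t)*cos(2*t)/13 + C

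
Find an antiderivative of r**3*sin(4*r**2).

Let u = r², du = 2r dr; rewrite as (1/2)∫ u^1·sin(4u) du.
Now integrate by parts 1 time.

-r**2*cos(4*r**2)/8 + sin(4*r**2)/32 + C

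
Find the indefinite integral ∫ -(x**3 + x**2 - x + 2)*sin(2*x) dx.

Use integration by parts with u = x**3 + x**2 - x + 2, dv = -sin(2*x) dx, so v = cos(2*x)/2.
Apply parts 3 times (tabular method): alternate signs, differentiate u down to 0, integrate dv up.

x**3*cos(2*x)/2 - 3*x**2*sin(2*x)/4 + x**2*cos(2*x)/2 - x*sin(2*x)/2 - 5*x*cos(2*x)/4 + 5*sin(2*x)/8 + 3*cos(2*x)/4 + C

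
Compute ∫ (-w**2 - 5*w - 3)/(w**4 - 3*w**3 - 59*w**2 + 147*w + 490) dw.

Factor the denominator: (w - 7)*(w - 5)*(w + 2)*(w + 7).
Partial-fraction decomposition: 17/(840*(w + 7)) + 1/(105*(w + 2)) + 53/(168*(w - 5)) - 29/(84*(w - 7)).
Integrate each term: A/(w−a) contributes A·log|w−a|.

-29*log(w - 7)/84 + 53*log(w - 5)/168 + log(w + 2)/105 + 17*log(w + 7)/840 + C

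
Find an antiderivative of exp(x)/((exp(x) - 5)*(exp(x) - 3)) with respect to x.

Let u = e^x, du = e^x dx.
The integral becomes ∫ du/((u-3)(u-5)); decompose into partial fractions.

log(exp(x) - 5)/2 - log(exp(x) - 3)/2 + C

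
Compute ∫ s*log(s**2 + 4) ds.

s**2*log(s**2 + 4)/2 - s**2/2 + 2*log(s**2 + 4) + C

Let u = s**2 + 4, so du = (2*s) ds.
The integral becomes (1/2)·∫ log(u) du; integrate by parts with u′=log(u), dv′=du.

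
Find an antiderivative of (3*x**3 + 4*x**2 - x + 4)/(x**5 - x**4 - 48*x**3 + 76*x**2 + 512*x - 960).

Factor the denominator: (x - 5)*(x - 4)*(x - 2)*(x + 4)*(x + 6).
Partial-fraction decomposition: -247/(880*(x + 6)) + 5/(36*(x + 4)) + 7/(48*(x - 2)) - 8/(5*(x - 4)) + 158/(99*(x - 5)).
Integrate each term: A/(x−a) contributes A·log|x−a|.

158*log(x - 5)/99 - 8*log(x - 4)/5 + 7*log(x - 2)/48 + 5*log(x + 4)/36 - 247*log(x + 6)/880 + C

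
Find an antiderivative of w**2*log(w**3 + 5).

w**3*log(w**3 + 5)/3 - w**3/3 + 5*log(w**3 + 5)/3 + C

Let u = w**3 + 5, so du = (3*w**2) dw.
The integral becomes (1/3)·∫ log(u) du; integrate by parts with u′=log(u), dv′=du.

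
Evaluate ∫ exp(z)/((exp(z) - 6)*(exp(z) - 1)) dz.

Let u = e^z, du = e^z dz.
The integral becomes ∫ du/((u-6)(u-1)); decompose into partial fractions.

log(exp(z) - 6)/5 - log(exp(z) - 1)/5 + C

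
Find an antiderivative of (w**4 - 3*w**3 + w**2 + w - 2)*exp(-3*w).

Use integration by parts with u = w**4 - 3*w**3 + w**2 + w - 2, dv = exp(-3*w) dw, so v = -exp(-3*w)/3.
Apply parts 4 times (tabular method): alternate signs, differentiate u down to 0, integrate dv up.

(-27*w**4 + 45*w**3 + 18*w**2 - 15*w + 49)*exp(-3*w)/81 + C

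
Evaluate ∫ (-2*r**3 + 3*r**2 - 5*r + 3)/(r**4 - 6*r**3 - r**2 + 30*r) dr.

Factor the denominator: r*(r - 5)*(r - 3)*(r + 2).
Partial-fraction decomposition: -41/(70*(r + 2)) + 13/(10*(r - 3)) - 197/(70*(r - 5)) + 1/(10*r).
Integrate each term: A/(r−a) contributes A·log|r−a|.

log(r)/10 - 197*log(r - 5)/70 + 13*log(r - 3)/10 - 41*log(r + 2)/70 + C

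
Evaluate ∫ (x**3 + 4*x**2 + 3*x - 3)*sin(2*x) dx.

Use integration by parts with u = x**3 + 4*x**2 + 3*x - 3, dv = sin(2*x) dx, so v = -cos(2*x)/2.
Apply parts 3 times (tabular method): alternate signs, differentiate u down to 0, integrate dv up.

-x**3*cos(2*x)/2 + 3*x**2*sin(2*x)/4 - 2*x**2*cos(2*x) + 2*x*sin(2*x) - 3*x*cos(2*x)/4 + 3*sin(2*x)/8 + 5*cos(2*x)/2 + C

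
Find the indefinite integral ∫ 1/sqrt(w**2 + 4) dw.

Substitute w = 2·tan(θ), so dw = 2·sec(θ)^2 dθ and the radical becomes sqrt(w**2 + 4) = 2·sec(θ) by the Pythagorean identity.
Integrate the resulting trig expression in θ, then back-substitute tan(θ) = w/2, sec(θ) = sqrt(w**2 + 4)/2 (absorbing any constant into C).

log(w + sqrt(w**2 + 4)) + C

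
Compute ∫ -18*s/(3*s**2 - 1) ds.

-3*log(3*s**2 - 1) + C

Let u = 3*s**2 - 1, so du = (6*s) ds.
Rewriting, the integral becomes -3·∫ 1/u du = -3·log(u).
Substituting back, u = 3*s**2 - 1.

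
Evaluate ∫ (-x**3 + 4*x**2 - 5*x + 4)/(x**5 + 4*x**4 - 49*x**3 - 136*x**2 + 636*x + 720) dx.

-23*log(x - 5)/363 + 4*log(x - 4)/125 + 7*log(x + 1)/375 + 192*log(x + 6)/15125 + 197/(275*x + 1650) + C

Factor the denominator: (x - 5)*(x - 4)*(x + 1)*(x + 6)**2.
Partial-fraction decomposition: 192/(15125*(x + 6)) - 197/(275*(x + 6)**2) + 7/(375*(x + 1)) + 4/(125*(x - 4)) - 23/(363*(x - 5)).
Integrate each term; A/(x−a) gives A·log|x−a|; A/(x−a)² gives −A/(x−a).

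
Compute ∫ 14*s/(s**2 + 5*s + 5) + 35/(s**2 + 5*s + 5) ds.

Let u = s**2 + 5*s + 5, so du = (2*s + 5) ds.
Rewriting, the integral becomes 7·∫ 1/u du = 7·log(u).
Substituting back, u = s**2 + 5*s + 5.

7*log(s**2 + 5*s + 5) + C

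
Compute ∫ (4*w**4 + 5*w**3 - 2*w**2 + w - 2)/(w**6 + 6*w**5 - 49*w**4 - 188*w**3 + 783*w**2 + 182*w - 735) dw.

57*log(w - 5)/128 - 221*log(w - 3)/800 + 3*log(w - 1)/512 + log(w + 1)/288 - 20551*log(w + 7)/115200 - 1297/(960*w + 6720) + C

Factor the denominator: (w - 5)*(w - 3)*(w - 1)*(w + 1)*(w + 7)**2.
Partial-fraction decomposition: -20551/(115200*(w + 7)) + 1297/(960*(w + 7)**2) + 1/(288*(w + 1)) + 3/(512*(w - 1)) - 221/(800*(w - 3)) + 57/(128*(w - 5)).
Integrate each term; A/(w−a) gives A·log|w−a|; A/(w−a)² gives −A/(w−a).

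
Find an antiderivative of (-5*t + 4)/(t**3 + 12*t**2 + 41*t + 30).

Factor the denominator: (t + 1)*(t + 5)*(t + 6).
Partial-fraction decomposition: 34/(5*(t + 6)) - 29/(4*(t + 5)) + 9/(20*(t + 1)).
Integrate each term: A/(t−a) contributes A·log|t−a|.

9*log(t + 1)/20 - 29*log(t + 5)/4 + 34*log(t + 6)/5 + C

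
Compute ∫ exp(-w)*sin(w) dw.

-exp(-w)*sin(w)/2 - exp(-w)*cos(w)/2 + C

Let I denote the integral. Integrate by parts with u = sin(w), dv = exp(-w) dw, so v = -exp(-w): I = -exp(-w)*sin(w) + ∫ exp(-w)*cos(w) dw.
Apply parts again with u = cos(w), dv = exp(-w) dw: ∫ exp(-w)*cos(w) dw = -exp(-w)*cos(w) − I. Substituting back brings back I: I = -exp(-w)*sin(w) - exp(-w)*cos(w) − I.
Solving for I: (1 + 1)·I equals the remaining terms, so I = (1/2)·(-exp(-w)*sin(w) - exp(-w)*cos(w)).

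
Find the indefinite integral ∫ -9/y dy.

-9*log(y) - 3*log(2) + C

Let u = 2*y**3, so du = (6*y**2) dy.
Rewriting, the integral becomes -3·∫ 1/u du = -3·log(u).
Substituting back, u = 2*y**3.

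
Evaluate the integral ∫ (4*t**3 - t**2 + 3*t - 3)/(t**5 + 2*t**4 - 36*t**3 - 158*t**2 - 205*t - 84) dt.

1341*log(t - 7)/7040 - 595*log(t + 1)/1152 + 129*log(t + 3)/40 - 287*log(t + 4)/99 - 11/(48*t + 48) + C

Factor the denominator: (t - 7)*(t + 1)**2*(t + 3)*(t + 4).
Partial-fraction decomposition: -287/(99*(t + 4)) + 129/(40*(t + 3)) - 595/(1152*(t + 1)) + 11/(48*(t + 1)**2) + 1341/(7040*(t - 7)).
Integrate each term; A/(t−a) gives A·log|t−a|; A/(t−a)² gives −A/(t−a).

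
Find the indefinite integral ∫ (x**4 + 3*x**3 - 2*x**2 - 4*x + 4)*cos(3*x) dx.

Use integration by parts with u = x**4 + 3*x**3 - 2*x**2 - 4*x + 4, dv = cos(3*x) dx, so v = sin(3*x)/3.
Apply parts 4 times (tabular method): alternate signs, differentiate u down to 0, integrate dv up.

x**4*sin(3*x)/3 + x**3*sin(3*x) + 4*x**3*cos(3*x)/9 - 10*x**2*sin(3*x)/9 + x**2*cos(3*x) - 2*x*sin(3*x) - 20*x*cos(3*x)/27 + 128*sin(3*x)/81 - 2*cos(3*x)/3 + C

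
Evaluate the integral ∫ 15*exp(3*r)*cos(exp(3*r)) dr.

5*sin(exp(3*r)) + C

Let u = exp(3*r), so du = (3*exp(3*r)) dr.
Rewriting, the integral becomes 5·∫ cos(u) du = 5·sin(u).
Substituting back, u = exp(3*r).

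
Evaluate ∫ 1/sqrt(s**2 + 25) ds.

Substitute s = 5·tan(θ), so ds = 5·sec(θ)^2 dθ and the radical becomes sqrt(s**2 + 25) = 5·sec(θ) by the Pythagorean identity.
Integrate the resulting trig expression in θ, then back-substitute tan(θ) = s/5, sec(θ) = sqrt(s**2 + 25)/5 (absorbing any constant into C).

log(s + sqrt(s**2 + 25)) + C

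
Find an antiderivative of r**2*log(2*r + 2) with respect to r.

r**3*log(2*r + 2)/3 - r**3/9 + r**2/6 - r/3 + log(r + 1)/3 + C

Use integration by parts with u = log(2*r + 2), dv = r**2 dr.
Then du = 2/(2*r + 2) dr and v = r**3/3.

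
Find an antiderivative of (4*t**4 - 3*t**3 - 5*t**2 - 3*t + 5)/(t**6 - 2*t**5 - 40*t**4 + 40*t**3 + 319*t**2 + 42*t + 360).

4343*log(t - 6)/7326 - 745*log(t - 4)/2142 + 187*log(t + 3)/630 - 1385*log(t + 5)/2574 - 77*log(t**2 + 1)/40885 + 1407*atan(t)/40885 + C

Factor the denominator: (t - 6)*(t - 4)*(t + 3)*(t + 5)*(t**2 + 1).
Partial-fraction decomposition: -7*(22*t - 201)/(40885*(t**2 + 1)) - 1385/(2574*(t + 5)) + 187/(630*(t + 3)) - 745/(2142*(t - 4)) + 4343/(7326*(t - 6)).
Integrate each term; A/(t−a) gives A·log|t−a|; the (Bt+D)/(t²+p²) term gives a log and an atan.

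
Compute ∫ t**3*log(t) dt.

t**4*log(t)/4 - t**4/16 + C

Use integration by parts with u = log(t), dv = t**3 dt.
Then du = 1/t dt and v = t**4/4.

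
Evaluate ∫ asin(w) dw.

Use integration by parts with u = arcsin(w), dv = dw.
Then du = 1/sqrt(-w**2 + 1) dw.

w*asin(w) + sqrt(-w**2 + 1) + C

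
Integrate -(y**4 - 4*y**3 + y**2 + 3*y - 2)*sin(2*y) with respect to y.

Use integration by parts with u = y**4 - 4*y**3 + y**2 + 3*y - 2, dv = -sin(2*y) dy, so v = cos(2*y)/2.
Apply parts 4 times (tabular method): alternate signs, differentiate u down to 0, integrate dv up.

y**4*cos(2*y)/2 - y**3*sin(2*y) - 2*y**3*cos(2*y) + 3*y**2*sin(2*y) - y**2*cos(2*y) + y*sin(2*y) + 9*y*cos(2*y)/2 - 9*sin(2*y)/4 - cos(2*y)/2 + C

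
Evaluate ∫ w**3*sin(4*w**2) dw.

Let u = w², du = 2w dw; rewrite as (1/2)∫ u^1·sin(4u) du.
Now integrate by parts 1 time.

-w**2*cos(4*w**2)/8 + sin(4*w**2)/32 + C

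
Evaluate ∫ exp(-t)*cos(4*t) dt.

4*exp(-t)*sin(4*t)/17 - exp(-t)*cos(4*t)/17 + C

Let I denote the integral. Integrate by parts with u = cos(4*t), dv = exp(-t) dt, so v = -exp(-t): I = -exp(-t)*cos(4*t) − 4·∫ exp(-t)*sin(4*t) dt.
Apply parts again with u = sin(4*t), dv = exp(-t) dt: ∫ exp(-t)*sin(4*t) dt = -exp(-t)*sin(4*t) + 4·I. Substituting back brings back I: I = 4*exp(-t)*sin(4*t) - exp(-t)*cos(4*t) − 16·I.
Solving for I: (1 + 16)·I equals the remaining terms, so I = (1/17)·(4*exp(-t)*sin(4*t) - exp(-t)*cos(4*t)).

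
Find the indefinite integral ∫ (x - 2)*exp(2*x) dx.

(2*x - 5)*exp(2*x)/4 + C

Use integration by parts with u = x - 2, dv = exp(2*x) dx, so v = exp(2*x)/2.
Apply parts 1 times (tabular method): alternate signs, differentiate u down to 0, integrate dv up.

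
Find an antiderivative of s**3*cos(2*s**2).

Let u = s², du = 2s ds; rewrite as (1/2)∫ u^1·cos(2u) du.
Now integrate by parts 1 time.

s**2*sin(2*s**2)/4 + cos(2*s**2)/8 + C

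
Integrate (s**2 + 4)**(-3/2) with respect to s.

s/(4*sqrt(s**2 + 4)) + C

Substitute s = 2·tan(θ), so ds = 2·sec(θ)^2 dθ and the radical becomes sqrt(s**2 + 4) = 2·sec(θ) by the Pythagorean identity.
Integrate the resulting trig expression in θ, then back-substitute tan(θ) = s/2, sec(θ) = sqrt(s**2 + 4)/2 (absorbing any constant into C).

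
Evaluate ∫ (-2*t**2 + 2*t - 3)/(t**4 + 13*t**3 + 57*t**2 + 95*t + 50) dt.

Factor the denominator: (t + 1)*(t + 2)*(t + 5)**2.
Partial-fraction decomposition: -59/(48*(t + 5)) - 21/(4*(t + 5)**2) + 5/(3*(t + 2)) - 7/(16*(t + 1)).
Integrate each term; A/(t−a) gives A·log|t−a|; A/(t−a)² gives −A/(t−a).

-7*log(t + 1)/16 + 5*log(t + 2)/3 - 59*log(t + 5)/48 + 21/(4*t + 20) + C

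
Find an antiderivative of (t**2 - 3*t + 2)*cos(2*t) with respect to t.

t**2*sin(2*t)/2 - 3*t*sin(2*t)/2 + t*cos(2*t)/2 + 3*sin(2*t)/4 - 3*cos(2*t)/4 + C

Use integration by parts with u = t**2 - 3*t + 2, dv = cos(2*t) dt, so v = sin(2*t)/2.
Apply parts 2 times (tabular method): alternate signs, differentiate u down to 0, integrate dv up.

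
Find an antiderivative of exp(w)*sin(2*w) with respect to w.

exp(w)*sin(2*w)/5 - 2*exp(w)*cos(2*w)/5 + C

Let I denote the integral. Integrate by parts with u = sin(2*w), dv = exp(w) dw, so v = exp(w): I = exp(w)*sin(2*w) − 2·∫ exp(w)*cos(2*w) dw.
Apply parts again with u = cos(2*w), dv = exp(w) dw: ∫ exp(w)*cos(2*w) dw = exp(w)*cos(2*w) + 2·I. Substituting back brings back I: I = exp(w)*sin(2*w) - 2*exp(w)*cos(2*w) − 4·I.
Solving for I: (1 + 4)·I equals the remaining terms, so I = (1/5)·(exp(w)*sin(2*w) - 2*exp(w)*cos(2*w)).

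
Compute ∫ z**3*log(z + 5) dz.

z**4*log(z + 5)/4 - z**4/16 + 5*z**3/12 - 25*z**2/8 + 125*z/4 - 625*log(z + 5)/4 + C

Use integration by parts with u = log(z + 5), dv = z**3 dz.
Then du = 1/(z + 5) dz and v = z**4/4.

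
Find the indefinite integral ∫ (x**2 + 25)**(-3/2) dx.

Substitute x = 5·tan(θ), so dx = 5·sec(θ)^2 dθ and the radical becomes sqrt(x**2 + 25) = 5·sec(θ) by the Pythagorean identity.
Integrate the resulting trig expression in θ, then back-substitute tan(θ) = x/5, sec(θ) = sqrt(x**2 + 25)/5 (absorbing any constant into C).

x/(25*sqrt(x**2 + 25)) + C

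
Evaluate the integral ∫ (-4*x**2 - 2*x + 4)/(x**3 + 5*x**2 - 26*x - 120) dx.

Factor the denominator: (x - 5)*(x + 4)*(x + 6).
Partial-fraction decomposition: -64/(11*(x + 6)) + 26/(9*(x + 4)) - 106/(99*(x - 5)).
Integrate each term: A/(x−a) contributes A·log|x−a|.

-106*log(x - 5)/99 + 26*log(x + 4)/9 - 64*log(x + 6)/11 + C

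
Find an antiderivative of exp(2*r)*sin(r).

2*exp(2*r)*sin(r)/5 - exp(2*r)*cos(r)/5 + C

Let I denote the integral. Integrate by parts with u = sin(r), dv = exp(2*r) dr, so v = exp(2*r)/2: I = exp(2*r)*sin(r)/2 − (1/2)·∫ exp(2*r)*cos(r) dr.
Apply parts again with u = cos(r), dv = exp(2*r) dr: ∫ exp(2*r)*cos(r) dr = exp(2*r)*cos(r)/2 + (1/2)·I. Substituting back brings back I: I = exp(2*r)*sin(r)/2 - exp(2*r)*cos(r)/4 − (1/4)·I.
Solving for I: (1 + 1/4)·I equals the remaining terms, so I = (4/5)·(exp(2*r)*sin(r)/2 - exp(2*r)*cos(r)/4).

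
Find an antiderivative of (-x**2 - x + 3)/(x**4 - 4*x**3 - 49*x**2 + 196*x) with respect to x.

3*log(x)/196 - 53*log(x - 7)/294 + 17*log(x - 4)/132 + 39*log(x + 7)/1078 + C

Factor the denominator: x*(x - 7)*(x - 4)*(x + 7).
Partial-fraction decomposition: 39/(1078*(x + 7)) + 17/(132*(x - 4)) - 53/(294*(x - 7)) + 3/(196*x).
Integrate each term: A/(x−a) contributes A·log|x−a|.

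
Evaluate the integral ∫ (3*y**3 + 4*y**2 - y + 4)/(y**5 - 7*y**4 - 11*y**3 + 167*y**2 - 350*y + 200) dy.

Factor the denominator: (y - 5)*(y - 4)*(y - 2)*(y - 1)*(y + 5).
Partial-fraction decomposition: -19/(270*(y + 5)) - 5/(36*(y - 1)) + 1/(y - 2) - 128/(27*(y - 4)) + 79/(20*(y - 5)).
Integrate each term: A/(y−a) contributes A·log|y−a|.

79*log(y - 5)/20 - 128*log(y - 4)/27 + log(y - 2) - 5*log(y - 1)/36 - 19*log(y + 5)/270 + C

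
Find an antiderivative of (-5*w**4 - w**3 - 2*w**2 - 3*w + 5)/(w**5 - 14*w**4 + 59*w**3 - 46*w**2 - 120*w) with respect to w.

Factor the denominator: w*(w - 6)*(w - 5)*(w - 4)*(w + 1).
Partial-fraction decomposition: 1/(105*(w + 1)) - 1383/(40*(w - 4)) + 331/(3*(w - 5)) - 6781/(84*(w - 6)) - 1/(24*w).
Integrate each term: A/(w−a) contributes A·log|w−a|.

-log(w)/24 - 6781*log(w - 6)/84 + 331*log(w - 5)/3 - 1383*log(w - 4)/40 + log(w + 1)/105 + C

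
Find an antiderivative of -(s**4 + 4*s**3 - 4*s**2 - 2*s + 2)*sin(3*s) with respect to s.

Use integration by parts with u = s**4 + 4*s**3 - 4*s**2 - 2*s + 2, dv = -sin(3*s) ds, so v = cos(3*s)/3.
Apply parts 4 times (tabular method): alternate signs, differentiate u down to 0, integrate dv up.

s**4*cos(3*s)/3 - 4*s**3*sin(3*s)/9 + 4*s**3*cos(3*s)/3 - 4*s**2*sin(3*s)/3 - 16*s**2*cos(3*s)/9 + 32*s*sin(3*s)/27 - 14*s*cos(3*s)/9 + 14*sin(3*s)/27 + 86*cos(3*s)/81 + C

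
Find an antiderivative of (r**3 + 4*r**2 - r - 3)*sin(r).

-r**3*cos(r) + 3*r**2*sin(r) - 4*r**2*cos(r) + 8*r*sin(r) + 7*r*cos(r) - 7*sin(r) + 11*cos(r) + C

Use integration by parts with u = r**3 + 4*r**2 - r - 3, dv = sin(r) dr, so v = -cos(r).
Apply parts 3 times (tabular method): alternate signs, differentiate u down to 0, integrate dv up.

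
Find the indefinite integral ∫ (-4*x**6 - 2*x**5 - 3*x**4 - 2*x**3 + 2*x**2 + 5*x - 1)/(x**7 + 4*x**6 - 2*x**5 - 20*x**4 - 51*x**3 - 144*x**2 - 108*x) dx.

Factor the denominator: x*(x - 3)*(x + 1)*(x + 3)**2*(x**2 + 4).
Partial-fraction decomposition: -(503*x - 3108)/(3380*(x**2 + 4)) - 9491/(3042*(x + 3)) + 2617/(468*(x + 3)**2) - 7/(80*(x + 1)) - 3667/(5616*(x - 3)) + 1/(108*x).
Integrate each term; A/(x−a) gives A·log|x−a|; the (Bx+D)/(x²+p²) term gives a log and an atan.

log(x)/108 - 3667*log(x - 3)/5616 - 7*log(x + 1)/80 - 9491*log(x + 3)/3042 - 503*log(x**2 + 4)/6760 + 777*atan(x/2)/1690 - 2617/(468*x + 1404) + C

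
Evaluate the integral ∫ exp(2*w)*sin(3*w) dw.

Let I denote the integral. Integrate by parts with u = sin(3*w), dv = exp(2*w) dw, so v = exp(2*w)/2: I = exp(2*w)*sin(3*w)/2 − (3/2)·∫ exp(2*w)*cos(3*w) dw.
Apply parts again with u = cos(3*w), dv = exp(2*w) dw: ∫ exp(2*w)*cos(3*w) dw = exp(2*w)*cos(3*w)/2 + (3/2)·I. Substituting back brings back I: I = exp(2*w)*sin(3*w)/2 - 3*exp(2*w)*cos(3*w)/4 − (9/4)·I.
Solving for I: (1 + 9/4)·I equals the remaining terms, so I = (4/13)·(exp(2*w)*sin(3*w)/2 - 3*exp(2*w)*cos(3*w)/4).

2*exp(2*w)*sin(3*w)/13 - 3*exp(2*w)*cos(3*w)/13 + C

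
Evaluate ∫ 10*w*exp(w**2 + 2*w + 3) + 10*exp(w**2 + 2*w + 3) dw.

Let u = w**2 + 2*w + 3, so du = (2*w + 2) dw.
Rewriting, the integral becomes 5·∫ e^u du = 5·e^u.
Substituting back, u = w**2 + 2*w + 3.

5*exp(w**2 + 2*w + 3) + C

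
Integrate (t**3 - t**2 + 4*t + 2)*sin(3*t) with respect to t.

Use integration by parts with u = t**3 - t**2 + 4*t + 2, dv = sin(3*t) dt, so v = -cos(3*t)/3.
Apply parts 3 times (tabular method): alternate signs, differentiate u down to 0, integrate dv up.

-t**3*cos(3*t)/3 + t**2*sin(3*t)/3 + t**2*cos(3*t)/3 - 2*t*sin(3*t)/9 - 10*t*cos(3*t)/9 + 10*sin(3*t)/27 - 20*cos(3*t)/27 + C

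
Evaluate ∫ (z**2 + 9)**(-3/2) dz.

z/(9*sqrt(z**2 + 9)) + C

Substitute z = 3·tan(θ), so dz = 3·sec(θ)^2 dθ and the radical becomes sqrt(z**2 + 9) = 3·sec(θ) by the Pythagorean identity.
Integrate the resulting trig expression in θ, then back-substitute tan(θ) = z/3, sec(θ) = sqrt(z**2 + 9)/3 (absorbing any constant into C).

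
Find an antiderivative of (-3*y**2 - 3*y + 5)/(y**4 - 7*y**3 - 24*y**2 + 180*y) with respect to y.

log(y)/36 - 47*log(y - 6)/396 + log(y + 5)/11 + 11/(6*y - 36) + C

Factor the denominator: y*(y - 6)**2*(y + 5).
Partial-fraction decomposition: 1/(11*(y + 5)) - 47/(396*(y - 6)) - 11/(6*(y - 6)**2) + 1/(36*y).
Integrate each term; A/(y−a) gives A·log|y−a|; A/(y−a)² gives −A/(y−a).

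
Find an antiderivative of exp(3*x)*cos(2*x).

2*exp(3*x)*sin(2*x)/13 + 3*exp(3*x)*cos(2*x)/13 + C

Let I denote the integral. Integrate by parts with u = cos(2*x), dv = exp(3*x) dx, so v = exp(3*x)/3: I = exp(3*x)*cos(2*x)/3 + (2/3)·∫ exp(3*x)*sin(2*x) dx.
Apply parts again with u = sin(2*x), dv = exp(3*x) dx: ∫ exp(3*x)*sin(2*x) dx = exp(3*x)*sin(2*x)/3 − (2/3)·I. Substituting back brings back I: I = 2*exp(3*x)*sin(2*x)/9 + exp(3*x)*cos(2*x)/3 − (4/9)·I.
Solving for I: (1 + 4/9)·I equals the remaining terms, so I = (9/13)·(2*exp(3*x)*sin(2*x)/9 + exp(3*x)*cos(2*x)/3).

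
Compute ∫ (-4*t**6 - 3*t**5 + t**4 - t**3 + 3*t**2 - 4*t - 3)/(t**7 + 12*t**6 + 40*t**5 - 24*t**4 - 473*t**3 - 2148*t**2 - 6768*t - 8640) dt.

-3847*log(t - 4)/20160 + 227*log(t + 3)/28 + 2929941*log(t + 4)/40000 - 52283*log(t + 5)/612 + 5629*log(t**2 + 9)/42500 + 6217*atan(t/3)/31875 + 12931/(200*t + 800) + C

Factor the denominator: (t - 4)*(t + 3)*(t + 4)**2*(t + 5)*(t**2 + 9).
Partial-fraction decomposition: (5629*t + 12434)/(21250*(t**2 + 9)) - 52283/(612*(t + 5)) + 2929941/(40000*(t + 4)) - 12931/(200*(t + 4)**2) + 227/(28*(t + 3)) - 3847/(20160*(t - 4)).
Integrate each term; A/(t−a) gives A·log|t−a|; the (Bt+D)/(t²+p²) term gives a log and an atan.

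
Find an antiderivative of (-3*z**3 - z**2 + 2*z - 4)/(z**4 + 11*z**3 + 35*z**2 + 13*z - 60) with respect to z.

-log(z - 1)/20 - 31*log(z + 3)/4 + 164*log(z + 4)/5 - 28*log(z + 5) + C

Factor the denominator: (z - 1)*(z + 3)*(z + 4)*(z + 5).
Partial-fraction decomposition: -28/(z + 5) + 164/(5*(z + 4)) - 31/(4*(z + 3)) - 1/(20*(z - 1)).
Integrate each term: A/(z−a) contributes A·log|z−a|.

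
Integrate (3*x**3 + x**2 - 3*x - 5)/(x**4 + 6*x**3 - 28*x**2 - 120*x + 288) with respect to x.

191*log(x - 4)/200 - 17*log(x - 2)/128 + 6969*log(x + 6)/3200 + 599/(80*x + 480) + C

Factor the denominator: (x - 4)*(x - 2)*(x + 6)**2.
Partial-fraction decomposition: 6969/(3200*(x + 6)) - 599/(80*(x + 6)**2) - 17/(128*(x - 2)) + 191/(200*(x - 4)).
Integrate each term; A/(x−a) gives A·log|x−a|; A/(x−a)² gives −A/(x−a).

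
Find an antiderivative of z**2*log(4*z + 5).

z**3*log(4*z + 5)/3 - z**3/9 + 5*z**2/24 - 25*z/48 + 125*log(4*z + 5)/192 + C

Use integration by parts with u = log(4*z + 5), dv = z**2 dz.
Then du = 4/(4*z + 5) dz and v = z**3/3.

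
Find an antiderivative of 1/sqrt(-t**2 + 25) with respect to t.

Substitute t = 5·sin(θ), so dt = 5·cos(θ) dθ and the radical becomes sqrt(-t**2 + 25) = 5·cos(θ) by the Pythagorean identity.
Integrate the resulting trig expression in θ, then back-substitute θ = asin(t/5), sin(θ) = t/5, cos(θ) = sqrt(-t**2 + 25)/5 (absorbing any constant into C).

asin(t/5) + C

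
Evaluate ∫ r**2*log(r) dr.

r**3*log(r)/3 - r**3/9 + C

Use integration by parts with u = log(r), dv = r**2 dr.
Then du = 1/r dr and v = r**3/3.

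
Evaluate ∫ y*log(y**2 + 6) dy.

Let u = y**2 + 6, so du = (2*y) dy.
The integral becomes (1/2)·∫ log(u) du; integrate by parts with u′=log(u), dv′=du.

y**2*log(y**2 + 6)/2 - y**2/2 + 3*log(y**2 + 6) + C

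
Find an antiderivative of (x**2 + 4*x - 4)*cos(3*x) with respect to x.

Use integration by parts with u = x**2 + 4*x - 4, dv = cos(3*x) dx, so v = sin(3*x)/3.
Apply parts 2 times (tabular method): alternate signs, differentiate u down to 0, integrate dv up.

x**2*sin(3*x)/3 + 4*x*sin(3*x)/3 + 2*x*cos(3*x)/9 - 38*sin(3*x)/27 + 4*cos(3*x)/9 + C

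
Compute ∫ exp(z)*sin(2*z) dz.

exp(z)*sin(2*z)/5 - 2*exp(z)*cos(2*z)/5 + C

Let I denote the integral. Integrate by parts with u = sin(2*z), dv = exp(z) dz, so v = exp(z): I = exp(z)*sin(2*z) − 2·∫ exp(z)*cos(2*z) dz.
Apply parts again with u = cos(2*z), dv = exp(z) dz: ∫ exp(z)*cos(2*z) dz = exp(z)*cos(2*z) + 2·I. Substituting back brings back I: I = exp(z)*sin(2*z) - 2*exp(z)*cos(2*z) − 4·I.
Solving for I: (1 + 4)·I equals the remaining terms, so I = (1/5)·(exp(z)*sin(2*z) - 2*exp(z)*cos(2*z)).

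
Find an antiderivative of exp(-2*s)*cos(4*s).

Let I denote the integral. Integrate by parts with u = cos(4*s), dv = exp(-2*s) ds, so v = -exp(-2*s)/2: I = -exp(-2*s)*cos(4*s)/2 − 2·∫ exp(-2*s)*sin(4*s) ds.
Apply parts again with u = sin(4*s), dv = exp(-2*s) ds: ∫ exp(-2*s)*sin(4*s) ds = -exp(-2*s)*sin(4*s)/2 + 2·I. Substituting back brings back I: I = exp(-2*s)*sin(4*s) - exp(-2*s)*cos(4*s)/2 − 4·I.
Solving for I: (1 + 4)·I equals the remaining terms, so I = (1/5)·(exp(-2*s)*sin(4*s) - exp(-2*s)*cos(4*s)/2).

exp(-2*s)*sin(4*s)/5 - exp(-2*s)*cos(4*s)/10 + C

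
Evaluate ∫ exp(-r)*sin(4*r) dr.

Let I denote the integral. Integrate by parts with u = sin(4*r), dv = exp(-r) dr, so v = -exp(-r): I = -exp(-r)*sin(4*r) + 4·∫ exp(-r)*cos(4*r) dr.
Apply parts again with u = cos(4*r), dv = exp(-r) dr: ∫ exp(-r)*cos(4*r) dr = -exp(-r)*cos(4*r) − 4·I. Substituting back brings back I: I = -exp(-r)*sin(4*r) - 4*exp(-r)*cos(4*r) − 16·I.
Solving for I: (1 + 16)·I equals the remaining terms, so I = (1/17)·(-exp(-r)*sin(4*r) - 4*exp(-r)*cos(4*r)).

-exp(-r)*sin(4*r)/17 - 4*exp(-r)*cos(4*r)/17 + C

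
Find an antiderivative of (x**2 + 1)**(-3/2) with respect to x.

x/sqrt(x**2 + 1) + C

Substitute x = tan(θ), so dx = sec(θ)^2 dθ and the radical becomes sqrt(x**2 + 1) = sec(θ) by the Pythagorean identity.
Integrate the resulting trig expression in θ, then back-substitute tan(θ) = x, sec(θ) = sqrt(x**2 + 1) (absorbing any constant into C).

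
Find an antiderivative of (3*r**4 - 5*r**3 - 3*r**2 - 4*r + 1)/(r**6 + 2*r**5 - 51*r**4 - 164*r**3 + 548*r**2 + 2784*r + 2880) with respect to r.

Factor the denominator: (r - 6)*(r - 5)*(r + 2)*(r + 3)*(r + 4)**2.
Partial-fraction decomposition: 36929/(8100*(r + 4)) + 1057/(180*(r + 4)**2) - 91/(18*(r + 3)) + 85/(224*(r + 2)) - 289/(1134*(r - 5)) + 2677/(7200*(r - 6)).
Integrate each term; A/(r−a) gives A·log|r−a|; A/(r−a)² gives −A/(r−a).

2677*log(r - 6)/7200 - 289*log(r - 5)/1134 + 85*log(r + 2)/224 - 91*log(r + 3)/18 + 36929*log(r + 4)/8100 - 1057/(180*r + 720) + C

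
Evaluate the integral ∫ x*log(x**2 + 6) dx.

x**2*log(x**2 + 6)/2 - x**2/2 + 3*log(x**2 + 6) + C

Let u = x**2 + 6, so du = (2*x) dx.
The integral becomes (1/2)·∫ log(u) du; integrate by parts with u′=log(u), dv′=du.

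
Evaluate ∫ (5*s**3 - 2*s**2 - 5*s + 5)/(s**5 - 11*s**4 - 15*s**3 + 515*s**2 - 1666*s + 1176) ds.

529*log(s - 7)/84 - 983*log(s - 6)/130 + 91*log(s - 4)/66 - log(s - 1)/240 - 1773*log(s + 7)/16016 + C

Factor the denominator: (s - 7)*(s - 6)*(s - 4)*(s - 1)*(s + 7).
Partial-fraction decomposition: -1773/(16016*(s + 7)) - 1/(240*(s - 1)) + 91/(66*(s - 4)) - 983/(130*(s - 6)) + 529/(84*(s - 7)).
Integrate each term: A/(s−a) contributes A·log|s−a|.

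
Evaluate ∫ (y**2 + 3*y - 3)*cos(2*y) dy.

Use integration by parts with u = y**2 + 3*y - 3, dv = cos(2*y) dy, so v = sin(2*y)/2.
Apply parts 2 times (tabular method): alternate signs, differentiate u down to 0, integrate dv up.

y**2*sin(2*y)/2 + 3*y*sin(2*y)/2 + y*cos(2*y)/2 - 7*sin(2*y)/4 + 3*cos(2*y)/4 + C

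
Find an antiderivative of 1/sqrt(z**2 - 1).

Substitute z = sec(θ), so dz = sec(θ)*tan(θ) dθ and the radical becomes sqrt(z**2 - 1) = tan(θ) by the Pythagorean identity.
Integrate the resulting trig expression in θ, then back-substitute sec(θ) = z, tan(θ) = sqrt(z**2 - 1) (absorbing any constant into C).

log(z + sqrt(z**2 - 1)) + C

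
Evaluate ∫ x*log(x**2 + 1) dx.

x**2*log(x**2 + 1)/2 - x**2/2 + log(x**2 + 1)/2 + C

Let u = x**2 + 1, so du = (2*x) dx.
The integral becomes (1/2)·∫ log(u) du; integrate by parts with u′=log(u), dv′=du.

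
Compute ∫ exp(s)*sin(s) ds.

exp(s)*sin(s)/2 - exp(s)*cos(s)/2 + C

Let I denote the integral. Integrate by parts with u = sin(s), dv = exp(s) ds, so v = exp(s): I = exp(s)*sin(s) − ∫ exp(s)*cos(s) ds.
Apply parts again with u = cos(s), dv = exp(s) ds: ∫ exp(s)*cos(s) ds = exp(s)*cos(s) + I. Substituting back brings back I: I = exp(s)*sin(s) - exp(s)*cos(s) − I.
Solving for I: (1 + 1)·I equals the remaining terms, so I = (1/2)·(exp(s)*sin(s) - exp(s)*cos(s)).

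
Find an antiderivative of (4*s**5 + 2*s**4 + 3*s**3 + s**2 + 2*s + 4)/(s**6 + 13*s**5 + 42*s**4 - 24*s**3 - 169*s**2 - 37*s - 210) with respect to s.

Factor the denominator: (s - 2)*(s + 3)*(s + 5)*(s + 7)*(s**2 + 1).
Partial-fraction decomposition: -(5*s + 14)/(650*(s**2 + 1)) + 7927/(450*(s + 7)) - 829/(52*(s + 5)) + 221/(100*(s + 3)) + 28/(225*(s - 2)).
Integrate each term; A/(s−a) gives A·log|s−a|; the (Bs+D)/(s²+p²) term gives a log and an atan.

28*log(s - 2)/225 + 221*log(s + 3)/100 - 829*log(s + 5)/52 + 7927*log(s + 7)/450 - log(s**2 + 1)/260 - 7*atan(s)/325 + C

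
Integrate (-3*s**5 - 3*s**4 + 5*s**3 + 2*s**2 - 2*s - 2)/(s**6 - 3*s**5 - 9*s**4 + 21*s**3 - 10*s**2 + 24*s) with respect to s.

-log(s)/12 - 1749*log(s - 4)/476 + 51*log(s - 2)/50 - 373*log(s + 3)/1050 + 79*log(s**2 + 1)/1700 - 347*atan(s)/850 + C

Factor the denominator: s*(s - 4)*(s - 2)*(s + 3)*(s**2 + 1).
Partial-fraction decomposition: (79*s - 347)/(850*(s**2 + 1)) - 373/(1050*(s + 3)) + 51/(50*(s - 2)) - 1749/(476*(s - 4)) - 1/(12*s).
Integrate each term; A/(s−a) gives A·log|s−a|; the (Bs+D)/(s²+p²) term gives a log and an atan.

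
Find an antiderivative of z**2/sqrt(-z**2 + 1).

-z*sqrt(-z**2 + 1)/2 + asin(z)/2 + C

Substitute z = sin(θ), so dz = cos(θ) dθ and the radical becomes sqrt(-z**2 + 1) = cos(θ) by the Pythagorean identity.
Integrate the resulting trig expression in θ, then back-substitute θ = asin(z), sin(θ) = z, cos(θ) = sqrt(-z**2 + 1) (absorbing any constant into C).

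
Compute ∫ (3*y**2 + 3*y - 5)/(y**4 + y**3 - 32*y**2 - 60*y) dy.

Factor the denominator: y*(y - 6)*(y + 2)*(y + 5).
Partial-fraction decomposition: -1/(3*(y + 5)) + 1/(48*(y + 2)) + 11/(48*(y - 6)) + 1/(12*y).
Integrate each term: A/(y−a) contributes A·log|y−a|.

log(y)/12 + 11*log(y - 6)/48 + log(y + 2)/48 - log(y + 5)/3 + C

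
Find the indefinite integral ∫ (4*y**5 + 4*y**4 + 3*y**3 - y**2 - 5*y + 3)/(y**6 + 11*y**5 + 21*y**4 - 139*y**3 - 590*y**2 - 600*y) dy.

Factor the denominator: y*(y - 4)*(y + 2)*(y + 3)*(y + 5)**2.
Partial-fraction decomposition: -25654/(6075*(y + 5)) - 5186/(135*(y + 5)**2) + 60/(7*(y + 3)) - 79/(108*(y + 2)) + 5279/(13608*(y - 4)) - 1/(200*y).
Integrate each term; A/(y−a) gives A·log|y−a|; A/(y−a)² gives −A/(y−a).

-log(y)/200 + 5279*log(y - 4)/13608 - 79*log(y + 2)/108 + 60*log(y + 3)/7 - 25654*log(y + 5)/6075 + 5186/(135*y + 675) + C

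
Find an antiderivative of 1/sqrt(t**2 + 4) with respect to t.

Substitute t = 2·tan(θ), so dt = 2·sec(θ)^2 dθ and the radical becomes sqrt(t**2 + 4) = 2·sec(θ) by the Pythagorean identity.
Integrate the resulting trig expression in θ, then back-substitute tan(θ) = t/2, sec(θ) = sqrt(t**2 + 4)/2 (absorbing any constant into C).

log(t + sqrt(t**2 + 4)) + C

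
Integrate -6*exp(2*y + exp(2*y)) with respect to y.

-3*exp(exp(2*y)) + C

Let u = exp(2*y), so du = (2*exp(2*y)) dy.
Rewriting, the integral becomes -3·∫ e^u du = -3·e^u.
Substituting back, u = exp(2*y).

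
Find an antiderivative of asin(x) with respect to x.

Use integration by parts with u = arcsin(x), dv = dx.
Then du = 1/sqrt(-x**2 + 1) dx.

x*asin(x) + sqrt(-x**2 + 1) + C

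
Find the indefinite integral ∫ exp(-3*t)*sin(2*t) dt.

-3*exp(-3*t)*sin(2*t)/13 - 2*exp(-3*t)*cos(2*t)/13 + C

Let I denote the integral. Integrate by parts with u = sin(2*t), dv = exp(-3*t) dt, so v = -exp(-3*t)/3: I = -exp(-3*t)*sin(2*t)/3 + (2/3)·∫ exp(-3*t)*cos(2*t) dt.
Apply parts again with u = cos(2*t), dv = exp(-3*t) dt: ∫ exp(-3*t)*cos(2*t) dt = -exp(-3*t)*cos(2*t)/3 − (2/3)·I. Substituting back brings back I: I = -exp(-3*t)*sin(2*t)/3 - 2*exp(-3*t)*cos(2*t)/9 − (4/9)·I.
Solving for I: (1 + 4/9)·I equals the remaining terms, so I = (9/13)·(-exp(-3*t)*sin(2*t)/3 - 2*exp(-3*t)*cos(2*t)/9).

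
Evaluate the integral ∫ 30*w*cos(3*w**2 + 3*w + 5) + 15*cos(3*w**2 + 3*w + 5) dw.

5*sin(3*w**2 + 3*w + 5) + C

Let u = 3*w**2 + 3*w + 5, so du = (6*w + 3) dw.
Rewriting, the integral becomes 5·∫ cos(u) du = 5·sin(u).
Substituting back, u = 3*w**2 + 3*w + 5.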